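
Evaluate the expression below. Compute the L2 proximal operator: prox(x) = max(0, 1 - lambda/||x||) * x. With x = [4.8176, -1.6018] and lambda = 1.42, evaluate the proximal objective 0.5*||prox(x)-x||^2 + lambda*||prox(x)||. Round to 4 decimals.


Step 1: Compute ||x||.
||x|| = 5.0769
Step 2: Compute scaling factor.
scale = max(0, 1 - 1.42/5.0769) = 0.7203
Step 3: prox(x) = [3.4701, -1.1538]
||prox(x)|| = 3.6569
Step 4: Proximal objective.
0.5*||prox-x||^2 = 1.0082
lambda*||prox|| = 5.1928
Total = 6.201


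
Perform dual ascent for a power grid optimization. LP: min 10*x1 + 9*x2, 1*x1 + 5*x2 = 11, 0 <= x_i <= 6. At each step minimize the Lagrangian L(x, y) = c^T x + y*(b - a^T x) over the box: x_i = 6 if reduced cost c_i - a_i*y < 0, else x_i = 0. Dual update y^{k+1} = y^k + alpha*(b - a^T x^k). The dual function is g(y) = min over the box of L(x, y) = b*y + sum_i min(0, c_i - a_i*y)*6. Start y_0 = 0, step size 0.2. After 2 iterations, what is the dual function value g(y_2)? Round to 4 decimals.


Dual ascent for LP: min 10*x1 + 9*x2, 1*x1 + 5*x2 = 11, 0 <= x_i <= 6
Step 1: y^k = 0.0, reduced costs: (10.0, 9.0)
  x^k = (0.0, 0.0), subgradient = b - a^T x = 11.0
  y^{k+1} = 0.0 + 0.2*11.0 = 2.2
Step 2: y^k = 2.2, reduced costs: (7.8, -2.0)
  x^k = (0.0, 6.0), subgradient = b - a^T x = -19.0
  y^{k+1} = 2.2 + 0.2*-19.0 = -1.6
Dual objective at y_2 = -1.6: reduced costs (11.6, 17.0), box minimizer x = (0.0, 0.0)
g(y_2) = b*y + (c1 - a1*y)*x1 + (c2 - a2*y)*x2 = 11*(-1.6) + 11.6*0.0 + 17.0*0.0 = -17.6 + 0.0 + 0.0 = -17.6


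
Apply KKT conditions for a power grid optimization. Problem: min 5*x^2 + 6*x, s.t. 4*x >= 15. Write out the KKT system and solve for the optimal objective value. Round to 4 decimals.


Step 1: Try lambda = 0 (constraint inactive).
x_unc = -6/(2*5) = -0.6
Check: 4*-0.6 = -2.4 < 15 -- violated!
Step 2: Constraint must be active: 4*x = 15
x* = 15/4 = 3.75
lambda = (2*5*3.75 + 6)/4 = 10.875
Step 3: Compute optimal value.
f(x*) = 5*3.75^2 + 6*3.75 = 92.8125


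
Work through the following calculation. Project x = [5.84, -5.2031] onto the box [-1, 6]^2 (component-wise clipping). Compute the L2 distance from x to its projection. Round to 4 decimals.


Project each component onto [-1, 6].
clip(5.84) = 5.84, clip(-5.2031) = -1.0
Projection = [5.84, -1.0]
Squared diffs: [0.0, 17.666]
Distance = sqrt(17.666) = 4.2031


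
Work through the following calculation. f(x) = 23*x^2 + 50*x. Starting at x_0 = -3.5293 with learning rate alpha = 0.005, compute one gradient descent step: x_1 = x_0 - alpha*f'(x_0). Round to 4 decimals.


We compute the gradient at x_0 and apply the update.
f'(x) = 46*x + 50
f'(-3.5293) = 46*-3.5293 + 50 = -112.3478
x_1 = -3.5293 - 0.005*-112.3478 = -2.9676


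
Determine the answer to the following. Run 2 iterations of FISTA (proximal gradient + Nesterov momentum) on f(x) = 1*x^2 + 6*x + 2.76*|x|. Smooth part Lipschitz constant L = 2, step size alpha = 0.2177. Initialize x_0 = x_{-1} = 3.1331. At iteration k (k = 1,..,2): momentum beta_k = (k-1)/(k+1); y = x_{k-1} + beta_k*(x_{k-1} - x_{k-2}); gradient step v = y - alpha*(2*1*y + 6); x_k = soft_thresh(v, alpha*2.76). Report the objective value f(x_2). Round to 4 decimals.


FISTA on f(x) = 1*x^2 + 6*x + 2.76*|x|
L = 2, alpha = 0.2177
Iteration 1: beta = 0.0, y = 3.1331 + 0.0*(3.1331 - 3.1331) = 3.1331
  grad(y) = 12.2662, v = y - alpha*grad = 0.4627
  prox(v) = soft_thresh(0.4627, 0.6009) = 0.0
Iteration 2: beta = 0.3333, y = 0.0 + 0.3333*(0.0 - 3.1331) = -1.0444
  grad(y) = 3.9113, v = y - alpha*grad = -1.8958
  prox(v) = soft_thresh(-1.8958, 0.6009) = -1.295
f(x_2) = 1*(-1.295)^2 + 6*(-1.295) + 2.76*|-1.295| = -2.5188


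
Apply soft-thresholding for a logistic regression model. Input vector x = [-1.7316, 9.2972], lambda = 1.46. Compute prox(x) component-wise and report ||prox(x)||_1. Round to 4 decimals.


Soft-thresholding with lambda = 1.46:
prox(-1.7316) = sign(-1.7316)*max(|-1.7316| - 1.46, 0) = -0.2716
prox(9.2972) = sign(9.2972)*max(|9.2972| - 1.46, 0) = 7.8372
prox(x) = [-0.2716, 7.8372]
||prox(x)||_1 = 0.2716 + 7.8372 = 8.1088


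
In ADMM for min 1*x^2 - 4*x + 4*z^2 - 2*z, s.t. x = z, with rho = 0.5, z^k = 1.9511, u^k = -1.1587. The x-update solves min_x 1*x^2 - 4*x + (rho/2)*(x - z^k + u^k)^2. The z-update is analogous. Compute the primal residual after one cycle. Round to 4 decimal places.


ADMM iteration with rho = 0.5, z^k = 1.9511, u^k = -1.1587
Step 1: x-update.
Minimize 1*x^2 - 4*x + (0.5/2)*(x - 1.9511 - 1.1587)^2
FOC: (2*1 + 0.5)*x = 4 + 0.5*(1.9511 + 1.1587)
x^{k+1} = 2.222
Step 2: z-update.
Minimize 4*z^2 - 2*z + (0.5/2)*(2.222 - z - 1.1587)^2
FOC: (2*4 + 0.5)*z = 2 + 0.5*(2.222 - 1.1587)
z^{k+1} = 0.2978
Step 3: u-update.
u^{k+1} = -1.1587 + 2.222 - 0.2978 = 0.7654
Step 4: Primal residual = |2.222 - 0.2978| = 1.9241


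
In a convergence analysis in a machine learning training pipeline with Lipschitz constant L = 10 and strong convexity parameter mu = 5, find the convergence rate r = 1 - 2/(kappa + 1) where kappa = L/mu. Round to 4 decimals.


Step 1: Compute the condition number.
kappa = L/mu = 10/5 = 2.0
Step 2: Compute the convergence rate.
r = 1 - 2/(kappa + 1) = 1 - 2*mu/(L + mu) = (L - mu)/(L + mu) = 5/15 = 0.3333


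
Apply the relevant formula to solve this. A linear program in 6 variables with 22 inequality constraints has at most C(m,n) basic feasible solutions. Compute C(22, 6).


Each vertex corresponds to some choice of n active constraints out of m, so the number of vertices is at most C(m, n) = m! / (n!(m-n)!).
m = 22, n = 6
Numerator: 22 * 21 * 20 * 19 * 18 * 17
Denominator: 6! = 720
C(22, 6) = 74613


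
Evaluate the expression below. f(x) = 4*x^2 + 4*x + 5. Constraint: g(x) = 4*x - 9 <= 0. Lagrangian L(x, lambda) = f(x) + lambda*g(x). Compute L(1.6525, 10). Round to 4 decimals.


Step 1: Evaluate f(x).
f(1.6525) = 4*1.6525^2 + 4*1.6525 + 5 = 22.533
Step 2: Evaluate g(x).
g(1.6525) = 4*1.6525 - 9 = -2.39
Step 3: Compute Lagrangian.
L = 22.533 + 10*-2.39 = -1.367


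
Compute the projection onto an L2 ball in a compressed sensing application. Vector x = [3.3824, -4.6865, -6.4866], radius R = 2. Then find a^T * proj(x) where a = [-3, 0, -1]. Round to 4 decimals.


Step 1: Compute ||x|| (intermediates to 6 decimals).
||x|| = sqrt(3.3824^2 + (-4.6865)^2 + (-6.4866)^2) = 8.687916
Step 2: Project.
Since ||x|| > R, scale = R/||x|| = 2/8.687916 = 0.230205, proj(x) = scale * x
proj(x) = [0.778645, -1.078856, -1.493248]
Step 3: Dot product.
a^T * proj(x) = -3*0.778645 + 0*(-1.078856) - 1*(-1.493248) = -0.8427


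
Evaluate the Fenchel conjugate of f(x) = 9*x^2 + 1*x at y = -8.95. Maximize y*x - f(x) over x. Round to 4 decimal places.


f*(y) = sup_x {y*x - a*x^2 - b*x} = sup_x {(y-b)*x - a*x^2}
FOC: (y - b) - 2a*x = 0 => x* = (y - b)/(2a)
x* = (-8.95 - 1)/(2*9) = -0.5528
f*(-8.95) = (y-b)^2/(4a) = (-8.95 - 1)^2/(4*9)
= 99.0025/36 = 2.7501


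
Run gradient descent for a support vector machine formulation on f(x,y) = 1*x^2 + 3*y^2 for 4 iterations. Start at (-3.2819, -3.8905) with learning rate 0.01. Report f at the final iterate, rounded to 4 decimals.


Gradient descent on f(x,y) = 1*x^2 + 3*y^2.
Starting point: (-3.2819, -3.8905), alpha = 0.01
Step 1: grad_x = 2*1*-3.2819 = -6.5638, grad_y = 2*3*-3.8905 = -23.343
  x_1 = -3.2819 - 0.01*-6.5638 = -3.2163
  y_1 = -3.8905 - 0.01*-23.343 = -3.6571
Step 2: grad_x = 2*1*-3.2163 = -6.4325, grad_y = 2*3*-3.6571 = -21.9424
  x_2 = -3.2163 - 0.01*-6.4325 = -3.1519
  y_2 = -3.6571 - 0.01*-21.9424 = -3.4376
Step 3: grad_x = 2*1*-3.1519 = -6.3039, grad_y = 2*3*-3.4376 = -20.6259
  x_3 = -3.1519 - 0.01*-6.3039 = -3.0889
  y_3 = -3.4376 - 0.01*-20.6259 = -3.2314
Step 4: grad_x = 2*1*-3.0889 = -6.1778, grad_y = 2*3*-3.2314 = -19.3883
  x_4 = -3.0889 - 0.01*-6.1778 = -3.0271
  y_4 = -3.2314 - 0.01*-19.3883 = -3.0375
f(-3.0271, -3.0375) = 1*(-3.0271)^2 + 3*(-3.0375)^2 = 36.8427


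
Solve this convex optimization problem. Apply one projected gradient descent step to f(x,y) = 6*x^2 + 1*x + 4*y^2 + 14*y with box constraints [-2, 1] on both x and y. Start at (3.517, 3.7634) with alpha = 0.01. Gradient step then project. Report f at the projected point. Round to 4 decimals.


Step 1: Compute gradient at (3.517, 3.7634).
grad_x = 2*6*3.517 + 1 = 43.204
grad_y = 2*4*3.7634 + 14 = 44.1072
Step 2: Gradient step.
x_raw = 3.517 - 0.01*43.204 = 3.085
y_raw = 3.7634 - 0.01*44.1072 = 3.3223
Step 3: Project onto [-2, 1].
x_proj = clip(3.085) = 1.0
y_proj = clip(3.3223) = 1.0
Step 4: Evaluate f.
f(1.0, 1.0) = 25.0


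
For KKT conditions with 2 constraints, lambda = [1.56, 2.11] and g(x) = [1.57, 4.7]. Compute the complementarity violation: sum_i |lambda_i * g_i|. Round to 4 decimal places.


KKT complementary slackness check:
lambda_1 * g_1 = 1.56 * 1.57 = 2.4492
lambda_2 * g_2 = 2.11 * 4.7 = 9.917
Total violation = 2.4492 + 9.917 = 12.3662


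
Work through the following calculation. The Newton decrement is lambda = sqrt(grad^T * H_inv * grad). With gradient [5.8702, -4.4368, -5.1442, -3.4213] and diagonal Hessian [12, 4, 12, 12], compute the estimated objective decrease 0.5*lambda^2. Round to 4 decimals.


Step 1: H is diagonal, so H^(-1) * g = [0.4892, -1.1092, -0.4287, -0.2851].
Step 2: g^T H^(-1) g = sum_i g_i^2 / H_ii
  = (5.8702)^2/12 + (-4.4368)^2/4 + (-5.1442)^2/12 + (-3.4213)^2/12
  = 2.8716 + 4.9213 + 2.2052 + 0.9754 = 10.9736
Step 3: Objective decrease = 0.5 * g^T H^(-1) g = 5.4868


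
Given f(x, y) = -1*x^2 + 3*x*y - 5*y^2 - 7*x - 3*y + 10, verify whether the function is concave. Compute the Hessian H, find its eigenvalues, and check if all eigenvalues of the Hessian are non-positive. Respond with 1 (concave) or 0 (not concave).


The Hessian of f(x,y) = -1*x^2 + 3*x*y - 5*y^2 - 7*x - 3*y + 10 is:
H = [[-2, 3], [3, -10]]
Trace = -2 - 10 = -12
Determinant = -2*-10 - (3)^2 = 11
Discriminant = (-12)^2 - 4*11 = 100.0
Eigenvalues: lambda_1 = -11.0, lambda_2 = -1.0
The function is concave.

1


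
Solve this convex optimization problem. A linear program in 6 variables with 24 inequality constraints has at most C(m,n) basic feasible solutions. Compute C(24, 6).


Each vertex corresponds to some choice of n active constraints out of m, so the number of vertices is at most C(m, n) = m! / (n!(m-n)!).
m = 24, n = 6
Numerator: 24 * 23 * 22 * 21 * 20 * 19
Denominator: 6! = 720
C(24, 6) = 134596


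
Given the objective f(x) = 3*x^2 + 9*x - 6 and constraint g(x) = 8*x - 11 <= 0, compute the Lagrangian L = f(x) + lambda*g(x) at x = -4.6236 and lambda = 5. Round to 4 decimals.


Step 1: Evaluate f(x).
f(-4.6236) = 3*(-4.6236)^2 + 9*(-4.6236) - 6 = 16.5206
Step 2: Evaluate g(x).
g(-4.6236) = 8*-4.6236 - 11 = -47.9888
Step 3: Compute Lagrangian.
L = 16.5206 + 5*-47.9888 = -223.4234


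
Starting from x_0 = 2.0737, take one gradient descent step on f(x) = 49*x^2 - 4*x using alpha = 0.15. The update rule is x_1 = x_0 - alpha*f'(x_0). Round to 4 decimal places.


We compute the gradient at x_0 and apply the update.
f'(x) = 98*x - 4
f'(2.0737) = 98*2.0737 - 4 = 199.2226
x_1 = 2.0737 - 0.15*199.2226 = -27.8097


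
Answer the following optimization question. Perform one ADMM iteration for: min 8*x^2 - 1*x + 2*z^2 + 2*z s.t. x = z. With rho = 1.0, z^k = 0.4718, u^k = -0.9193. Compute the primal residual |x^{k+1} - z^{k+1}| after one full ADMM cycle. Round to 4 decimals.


ADMM iteration with rho = 1.0, z^k = 0.4718, u^k = -0.9193
Step 1: x-update.
Minimize 8*x^2 - 1*x + (1.0/2)*(x - 0.4718 - 0.9193)^2
FOC: (2*8 + 1.0)*x = 1 + 1.0*(0.4718 + 0.9193)
x^{k+1} = 0.1407
Step 2: z-update.
Minimize 2*z^2 + 2*z + (1.0/2)*(0.1407 - z - 0.9193)^2
FOC: (2*2 + 1.0)*z = -2 + 1.0*(0.1407 - 0.9193)
z^{k+1} = -0.5557
Step 3: u-update.
u^{k+1} = -0.9193 + 0.1407 + 0.5557 = -0.2229
Step 4: Primal residual = |0.1407 + 0.5557| = 0.6964


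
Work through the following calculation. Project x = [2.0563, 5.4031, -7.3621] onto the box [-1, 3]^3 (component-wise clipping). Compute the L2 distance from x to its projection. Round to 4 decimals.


Project each component onto [-1, 3].
clip(2.0563) = 2.0563, clip(5.4031) = 3.0, clip(-7.3621) = -1.0
Projection = [2.0563, 3.0, -1.0]
Squared diffs: [0.0, 5.7749, 40.4763]
Distance = sqrt(46.2512) = 6.8008


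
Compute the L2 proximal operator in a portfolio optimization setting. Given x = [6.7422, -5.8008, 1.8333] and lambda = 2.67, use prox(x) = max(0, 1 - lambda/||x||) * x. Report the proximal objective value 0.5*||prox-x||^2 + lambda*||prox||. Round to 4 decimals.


Step 1: Compute ||x||.
||x|| = 9.0812
Step 2: Compute scaling factor.
scale = max(0, 1 - 2.67/9.0812) = 0.706
Step 3: prox(x) = [4.7599, -4.0953, 1.2943]
||prox(x)|| = 6.4112
Step 4: Proximal objective.
0.5*||prox-x||^2 = 3.5645
lambda*||prox|| = 17.1179
Total = 20.6823


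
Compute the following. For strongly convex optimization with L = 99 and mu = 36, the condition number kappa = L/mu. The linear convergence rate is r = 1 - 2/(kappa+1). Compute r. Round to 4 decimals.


Step 1: Compute the condition number.
kappa = L/mu = 99/36 = 2.75
Step 2: Compute the convergence rate.
r = 1 - 2/(kappa + 1) = 1 - 2*mu/(L + mu) = (L - mu)/(L + mu) = 63/135 = 0.4667


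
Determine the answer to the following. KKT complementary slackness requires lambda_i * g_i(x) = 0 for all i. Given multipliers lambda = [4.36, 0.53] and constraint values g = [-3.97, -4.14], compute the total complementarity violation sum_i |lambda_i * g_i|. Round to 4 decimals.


KKT complementary slackness check:
lambda_1 * g_1 = 4.36 * -3.97 = -17.3092
lambda_2 * g_2 = 0.53 * -4.14 = -2.1942
Total violation = 17.3092 + 2.1942 = 19.5034


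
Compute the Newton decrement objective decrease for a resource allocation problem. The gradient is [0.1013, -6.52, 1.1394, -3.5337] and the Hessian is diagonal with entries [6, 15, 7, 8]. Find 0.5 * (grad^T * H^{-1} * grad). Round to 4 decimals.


Step 1: H is diagonal, so H^(-1) * g = [0.0169, -0.4347, 0.1628, -0.4417].
Step 2: g^T H^(-1) g = sum_i g_i^2 / H_ii
  = (0.1013)^2/6 + (-6.52)^2/15 + (1.1394)^2/7 + (-3.5337)^2/8
  = 0.0017 + 2.834 + 0.1855 + 1.5609 = 4.5821
Step 3: Objective decrease = 0.5 * g^T H^(-1) g = 2.291


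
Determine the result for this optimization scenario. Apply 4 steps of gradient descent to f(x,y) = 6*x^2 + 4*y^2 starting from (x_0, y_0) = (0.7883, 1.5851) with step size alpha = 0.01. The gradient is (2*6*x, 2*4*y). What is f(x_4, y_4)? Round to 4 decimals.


Gradient descent on f(x,y) = 6*x^2 + 4*y^2.
Starting point: (0.7883, 1.5851), alpha = 0.01
Step 1: grad_x = 2*6*0.7883 = 9.4596, grad_y = 2*4*1.5851 = 12.6808
  x_1 = 0.7883 - 0.01*9.4596 = 0.6937
  y_1 = 1.5851 - 0.01*12.6808 = 1.4583
Step 2: grad_x = 2*6*0.6937 = 8.3244, grad_y = 2*4*1.4583 = 11.6663
  x_2 = 0.6937 - 0.01*8.3244 = 0.6105
  y_2 = 1.4583 - 0.01*11.6663 = 1.3416
Step 3: grad_x = 2*6*0.6105 = 7.3255, grad_y = 2*4*1.3416 = 10.733
  x_3 = 0.6105 - 0.01*7.3255 = 0.5372
  y_3 = 1.3416 - 0.01*10.733 = 1.2343
Step 4: grad_x = 2*6*0.5372 = 6.4465, grad_y = 2*4*1.2343 = 9.8744
  x_4 = 0.5372 - 0.01*6.4465 = 0.4727
  y_4 = 1.2343 - 0.01*9.8744 = 1.1356
f(0.4727, 1.1356) = 6*0.4727^2 + 4*1.1356^2 = 6.4988


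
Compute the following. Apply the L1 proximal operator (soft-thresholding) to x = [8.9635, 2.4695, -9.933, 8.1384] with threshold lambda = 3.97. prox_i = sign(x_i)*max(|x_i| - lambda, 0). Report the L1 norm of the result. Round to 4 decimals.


Soft-thresholding with lambda = 3.97:
prox(8.9635) = sign(8.9635)*max(|8.9635| - 3.97, 0) = 4.9935
prox(2.4695) = sign(2.4695)*max(|2.4695| - 3.97, 0) = 0.0
prox(-9.933) = sign(-9.933)*max(|-9.933| - 3.97, 0) = -5.963
prox(8.1384) = sign(8.1384)*max(|8.1384| - 3.97, 0) = 4.1684
prox(x) = [4.9935, 0.0, -5.963, 4.1684]
||prox(x)||_1 = 4.9935 + 0.0 + 5.963 + 4.1684 = 15.1249


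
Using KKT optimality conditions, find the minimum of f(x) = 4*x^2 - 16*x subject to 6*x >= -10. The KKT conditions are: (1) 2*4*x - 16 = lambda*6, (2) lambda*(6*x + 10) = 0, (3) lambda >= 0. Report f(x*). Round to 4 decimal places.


Step 1: Try lambda = 0 (constraint inactive).
Stationarity: 2*4*x - 16 = 0
x* = 16/(2*4) = 2.0
Check constraint: 6*2.0 = 12.0 >= -10 -- satisfied.
Step 2: Compute optimal value.
f(x*) = 4*2.0^2 - 16*2.0 = -16.0


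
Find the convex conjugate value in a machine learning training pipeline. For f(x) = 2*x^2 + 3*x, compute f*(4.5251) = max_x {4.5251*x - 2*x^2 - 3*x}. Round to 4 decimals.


f*(y) = sup_x {y*x - a*x^2 - b*x} = sup_x {(y-b)*x - a*x^2}
FOC: (y - b) - 2a*x = 0 => x* = (y - b)/(2a)
x* = (4.5251 - 3)/(2*2) = 0.3813
f*(4.5251) = (y-b)^2/(4a) = (4.5251 - 3)^2/(4*2)
= 2.3259/8 = 0.2907


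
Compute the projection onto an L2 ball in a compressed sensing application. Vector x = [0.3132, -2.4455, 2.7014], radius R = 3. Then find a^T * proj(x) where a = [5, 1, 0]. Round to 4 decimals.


Step 1: Compute ||x|| (intermediates to 6 decimals).
||x|| = sqrt(0.3132^2 + (-2.4455)^2 + 2.7014^2) = 3.657339
Step 2: Project.
Since ||x|| > R, scale = R/||x|| = 3/3.657339 = 0.820269, proj(x) = scale * x
proj(x) = [0.256908, -2.005968, 2.215875]
Step 3: Dot product.
a^T * proj(x) = 5*0.256908 + 1*(-2.005968) + 0*2.215875 = -0.7214


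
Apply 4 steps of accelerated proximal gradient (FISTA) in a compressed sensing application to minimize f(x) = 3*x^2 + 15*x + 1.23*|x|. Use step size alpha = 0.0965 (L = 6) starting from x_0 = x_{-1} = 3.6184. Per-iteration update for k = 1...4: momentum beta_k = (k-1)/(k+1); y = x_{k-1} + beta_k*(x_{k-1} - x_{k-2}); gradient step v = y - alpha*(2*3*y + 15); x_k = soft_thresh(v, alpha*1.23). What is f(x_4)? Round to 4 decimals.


FISTA on f(x) = 3*x^2 + 15*x + 1.23*|x|
L = 6, alpha = 0.0965
Iteration 1: beta = 0.0, y = 3.6184 + 0.0*(3.6184 - 3.6184) = 3.6184
  grad(y) = 36.7104, v = y - alpha*grad = 0.0758
  prox(v) = soft_thresh(0.0758, 0.1187) = 0.0
Iteration 2: beta = 0.3333, y = 0.0 + 0.3333*(0.0 - 3.6184) = -1.2061
  grad(y) = 7.7632, v = y - alpha*grad = -1.9553
  prox(v) = soft_thresh(-1.9553, 0.1187) = -1.8366
Iteration 3: beta = 0.5, y = -1.8366 + 0.5*(-1.8366 - 0.0) = -2.7549
  grad(y) = -1.5293, v = y - alpha*grad = -2.6073
  prox(v) = soft_thresh(-2.6073, 0.1187) = -2.4886
Iteration 4: beta = 0.6, y = -2.4886 + 0.6*(-2.4886 + 1.8366) = -2.8798
  grad(y) = -2.2789, v = y - alpha*grad = -2.6599
  prox(v) = soft_thresh(-2.6599, 0.1187) = -2.5412
f(x_4) = 3*(-2.5412)^2 + 15*(-2.5412) + 1.23*|-2.5412| = -15.6192


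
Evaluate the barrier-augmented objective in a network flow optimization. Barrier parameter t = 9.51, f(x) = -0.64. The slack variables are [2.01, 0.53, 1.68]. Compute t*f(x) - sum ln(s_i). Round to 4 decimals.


Step 1: Compute log-barrier.
ln values: [0.6981, -0.6349, 0.5188]
phi = -(0.6981 - 0.6349 + 0.5188) = -0.5821
Step 2: Compute augmented objective.
t*f(x) = 9.51*-0.64 = -6.0864
Total = -6.0864 - 0.5821 = -6.6685


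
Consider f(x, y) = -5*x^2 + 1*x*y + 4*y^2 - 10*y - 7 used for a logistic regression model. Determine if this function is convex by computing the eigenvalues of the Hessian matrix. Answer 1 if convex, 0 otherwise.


The Hessian of f(x,y) = -5*x^2 + 1*x*y + 4*y^2 - 10*y - 7 is:
H = [[-10, 1], [1, 8]]
Trace = -10 + 8 = -2
Determinant = -10*8 - (1)^2 = -81
Discriminant = (-2)^2 - 4*-81 = 328.0
Eigenvalues: lambda_1 = -10.0554, lambda_2 = 8.0554
The function is not convex.

0


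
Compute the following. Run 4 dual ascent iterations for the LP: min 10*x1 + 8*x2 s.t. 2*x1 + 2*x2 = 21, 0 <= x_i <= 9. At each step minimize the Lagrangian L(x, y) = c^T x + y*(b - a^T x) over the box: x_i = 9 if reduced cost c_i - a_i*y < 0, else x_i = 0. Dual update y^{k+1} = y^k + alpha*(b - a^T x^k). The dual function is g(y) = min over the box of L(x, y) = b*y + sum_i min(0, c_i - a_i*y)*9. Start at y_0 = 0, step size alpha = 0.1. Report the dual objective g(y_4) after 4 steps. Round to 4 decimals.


Dual ascent for LP: min 10*x1 + 8*x2, 2*x1 + 2*x2 = 21, 0 <= x_i <= 9
Step 1: y^k = 0.0, reduced costs: (10.0, 8.0)
  x^k = (0.0, 0.0), subgradient = b - a^T x = 21.0
  y^{k+1} = 0.0 + 0.1*21.0 = 2.1
Step 2: y^k = 2.1, reduced costs: (5.8, 3.8)
  x^k = (0.0, 0.0), subgradient = b - a^T x = 21.0
  y^{k+1} = 2.1 + 0.1*21.0 = 4.2
Step 3: y^k = 4.2, reduced costs: (1.6, -0.4)
  x^k = (0.0, 9.0), subgradient = b - a^T x = 3.0
  y^{k+1} = 4.2 + 0.1*3.0 = 4.5
Step 4: y^k = 4.5, reduced costs: (1.0, -1.0)
  x^k = (0.0, 9.0), subgradient = b - a^T x = 3.0
  y^{k+1} = 4.5 + 0.1*3.0 = 4.8
Dual objective at y_4 = 4.8: reduced costs (0.4, -1.6), box minimizer x = (0.0, 9.0)
g(y_4) = b*y + (c1 - a1*y)*x1 + (c2 - a2*y)*x2 = 21*4.8 + 0.4*0.0 + (-1.6)*9.0 = 100.8 + 0.0 - 14.4 = 86.4


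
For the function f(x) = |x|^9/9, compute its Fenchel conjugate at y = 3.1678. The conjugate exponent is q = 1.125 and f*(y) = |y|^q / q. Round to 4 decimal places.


The conjugate exponent q satisfies 1/p + 1/q = 1.
p = 9, so q = 9/(9 - 1) = 1.125
|y|^q = 3.1678^1.125 = 3.6589
f*(3.1678) = 3.6589 / 1.125 = 3.2524


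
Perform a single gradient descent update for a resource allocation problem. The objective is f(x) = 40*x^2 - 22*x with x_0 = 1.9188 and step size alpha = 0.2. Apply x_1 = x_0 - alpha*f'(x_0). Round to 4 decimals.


We compute the gradient at x_0 and apply the update.
f'(x) = 80*x - 22
f'(1.9188) = 80*1.9188 - 22 = 131.504
x_1 = 1.9188 - 0.2*131.504 = -24.382


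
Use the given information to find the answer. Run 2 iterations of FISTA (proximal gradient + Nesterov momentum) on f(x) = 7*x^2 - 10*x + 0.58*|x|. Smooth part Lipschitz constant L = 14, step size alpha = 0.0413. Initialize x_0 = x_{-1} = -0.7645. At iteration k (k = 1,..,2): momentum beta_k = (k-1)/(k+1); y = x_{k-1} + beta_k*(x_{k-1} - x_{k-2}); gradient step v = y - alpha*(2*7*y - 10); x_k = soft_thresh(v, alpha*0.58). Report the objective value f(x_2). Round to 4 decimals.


FISTA on f(x) = 7*x^2 - 10*x + 0.58*|x|
L = 14, alpha = 0.0413
Iteration 1: beta = 0.0, y = -0.7645 + 0.0*(-0.7645 + 0.7645) = -0.7645
  grad(y) = -20.703, v = y - alpha*grad = 0.0905
  prox(v) = soft_thresh(0.0905, 0.024) = 0.0666
Iteration 2: beta = 0.3333, y = 0.0666 + 0.3333*(0.0666 + 0.7645) = 0.3436
  grad(y) = -5.1895, v = y - alpha*grad = 0.5579
  prox(v) = soft_thresh(0.5579, 0.024) = 0.534
f(x_2) = 7*0.534^2 - 10*0.534 + 0.58*|0.534| = -3.0341


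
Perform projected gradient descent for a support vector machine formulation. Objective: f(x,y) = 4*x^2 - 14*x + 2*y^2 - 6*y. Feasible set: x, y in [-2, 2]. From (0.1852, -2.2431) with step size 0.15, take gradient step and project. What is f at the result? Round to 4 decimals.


Step 1: Compute gradient at (0.1852, -2.2431).
grad_x = 2*4*0.1852 - 14 = -12.5184
grad_y = 2*2*-2.2431 - 6 = -14.9724
Step 2: Gradient step.
x_raw = 0.1852 - 0.15*-12.5184 = 2.063
y_raw = -2.2431 - 0.15*-14.9724 = 0.0028
Step 3: Project onto [-2, 2].
x_proj = clip(2.063) = 2.0
y_proj = clip(0.0028) = 0.0028
Step 4: Evaluate f.
f(2.0, 0.0028) = -12.0165


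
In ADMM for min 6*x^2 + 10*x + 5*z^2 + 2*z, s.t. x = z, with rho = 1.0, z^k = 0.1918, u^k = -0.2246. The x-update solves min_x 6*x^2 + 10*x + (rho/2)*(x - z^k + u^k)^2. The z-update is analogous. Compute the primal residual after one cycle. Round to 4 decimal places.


ADMM iteration with rho = 1.0, z^k = 0.1918, u^k = -0.2246
Step 1: x-update.
Minimize 6*x^2 + 10*x + (1.0/2)*(x - 0.1918 - 0.2246)^2
FOC: (2*6 + 1.0)*x = -10 + 1.0*(0.1918 + 0.2246)
x^{k+1} = -0.7372
Step 2: z-update.
Minimize 5*z^2 + 2*z + (1.0/2)*(-0.7372 - z - 0.2246)^2
FOC: (2*5 + 1.0)*z = -2 + 1.0*(-0.7372 - 0.2246)
z^{k+1} = -0.2693
Step 3: u-update.
u^{k+1} = -0.2246 - 0.7372 + 0.2693 = -0.6925
Step 4: Primal residual = |-0.7372 + 0.2693| = 0.4679


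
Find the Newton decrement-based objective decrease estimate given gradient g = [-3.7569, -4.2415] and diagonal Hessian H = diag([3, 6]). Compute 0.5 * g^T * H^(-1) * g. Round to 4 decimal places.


Step 1: H is diagonal, so H^(-1) * g = [-1.2523, -0.7069].
Step 2: g^T H^(-1) g = sum_i g_i^2 / H_ii
  = (-3.7569)^2/3 + (-4.2415)^2/6
  = 4.7048 + 2.9984 = 7.7032
Step 3: Objective decrease = 0.5 * g^T H^(-1) g = 3.8516


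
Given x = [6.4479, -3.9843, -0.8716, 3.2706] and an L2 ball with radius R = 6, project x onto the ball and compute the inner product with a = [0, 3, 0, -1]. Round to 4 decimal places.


Step 1: Compute ||x|| (intermediates to 6 decimals).
||x|| = sqrt(6.4479^2 + (-3.9843)^2 + (-0.8716)^2 + 3.2706^2) = 8.300998
Step 2: Project.
Since ||x|| > R, scale = R/||x|| = 6/8.300998 = 0.722805, proj(x) = scale * x
proj(x) = [4.660574, -2.879872, -0.629997, 2.364006]
Step 3: Dot product.
a^T * proj(x) = 0*4.660574 + 3*(-2.879872) + 0*(-0.629997) - 1*2.364006 = -11.0036


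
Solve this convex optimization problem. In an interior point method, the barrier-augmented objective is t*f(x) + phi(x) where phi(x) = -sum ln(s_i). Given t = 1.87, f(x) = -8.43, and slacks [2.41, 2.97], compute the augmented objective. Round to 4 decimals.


Step 1: Compute log-barrier.
ln values: [0.8796, 1.0886]
phi = -(0.8796 + 1.0886) = -1.9682
Step 2: Compute augmented objective.
t*f(x) = 1.87*-8.43 = -15.7641
Total = -15.7641 - 1.9682 = -17.7323


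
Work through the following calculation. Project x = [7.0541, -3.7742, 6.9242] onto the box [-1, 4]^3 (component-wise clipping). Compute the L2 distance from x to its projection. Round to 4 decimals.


Project each component onto [-1, 4].
clip(7.0541) = 4.0, clip(-3.7742) = -1.0, clip(6.9242) = 4.0
Projection = [4.0, -1.0, 4.0]
Squared diffs: [9.3275, 7.6962, 8.5509]
Distance = sqrt(25.5746) = 5.0571


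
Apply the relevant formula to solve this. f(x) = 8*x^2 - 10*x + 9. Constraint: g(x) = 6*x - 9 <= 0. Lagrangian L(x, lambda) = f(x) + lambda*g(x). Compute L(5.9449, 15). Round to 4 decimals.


Step 1: Evaluate f(x).
f(5.9449) = 8*5.9449^2 - 10*5.9449 + 9 = 232.2857
Step 2: Evaluate g(x).
g(5.9449) = 6*5.9449 - 9 = 26.6694
Step 3: Compute Lagrangian.
L = 232.2857 + 15*26.6694 = 632.3267


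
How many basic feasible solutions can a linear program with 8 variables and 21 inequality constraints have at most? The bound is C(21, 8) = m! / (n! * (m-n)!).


Each vertex corresponds to some choice of n active constraints out of m, so the number of vertices is at most C(m, n) = m! / (n!(m-n)!).
m = 21, n = 8
Numerator: 21 * 20 * 19 * 18 * 17 * 16 * 15 * 14
Denominator: 8! = 40320
C(21, 8) = 203490


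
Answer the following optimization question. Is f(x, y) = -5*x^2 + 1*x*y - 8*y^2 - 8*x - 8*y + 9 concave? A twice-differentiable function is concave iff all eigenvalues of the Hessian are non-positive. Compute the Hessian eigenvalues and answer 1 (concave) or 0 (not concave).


The Hessian of f(x,y) = -5*x^2 + 1*x*y - 8*y^2 - 8*x - 8*y + 9 is:
H = [[-10, 1], [1, -16]]
Trace = -10 - 16 = -26
Determinant = -10*-16 - (1)^2 = 159
Discriminant = (-26)^2 - 4*159 = 40.0
Eigenvalues: lambda_1 = -16.1623, lambda_2 = -9.8377
The function is concave.

1


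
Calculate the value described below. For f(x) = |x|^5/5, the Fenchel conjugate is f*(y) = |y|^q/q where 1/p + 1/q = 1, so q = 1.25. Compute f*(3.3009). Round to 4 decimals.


The conjugate exponent q satisfies 1/p + 1/q = 1.
p = 5, so q = 5/(5 - 1) = 1.25
|y|^q = 3.3009^1.25 = 4.4493
f*(3.3009) = 4.4493 / 1.25 = 3.5594


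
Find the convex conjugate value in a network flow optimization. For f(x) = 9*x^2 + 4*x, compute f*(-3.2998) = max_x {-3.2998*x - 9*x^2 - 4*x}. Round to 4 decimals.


f*(y) = sup_x {y*x - a*x^2 - b*x} = sup_x {(y-b)*x - a*x^2}
FOC: (y - b) - 2a*x = 0 => x* = (y - b)/(2a)
x* = (-3.2998 - 4)/(2*9) = -0.4055
f*(-3.2998) = (y-b)^2/(4a) = (-3.2998 - 4)^2/(4*9)
= 53.2871/36 = 1.4802


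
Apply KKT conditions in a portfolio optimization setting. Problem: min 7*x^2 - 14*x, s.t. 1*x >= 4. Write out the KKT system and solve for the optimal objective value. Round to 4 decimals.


Step 1: Try lambda = 0 (constraint inactive).
x_unc = 14/(2*7) = 1.0
Check: 1*1.0 = 1.0 < 4 -- violated!
Step 2: Constraint must be active: 1*x = 4
x* = 4/1 = 4.0
lambda = (2*7*4.0 - 14)/1 = 42.0
Step 3: Compute optimal value.
f(x*) = 7*4.0^2 - 14*4.0 = 56.0


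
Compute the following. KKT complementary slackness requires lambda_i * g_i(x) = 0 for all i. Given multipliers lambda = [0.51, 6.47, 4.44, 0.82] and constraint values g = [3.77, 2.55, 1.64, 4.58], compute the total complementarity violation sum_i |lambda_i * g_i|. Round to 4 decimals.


KKT complementary slackness check:
lambda_1 * g_1 = 0.51 * 3.77 = 1.9227
lambda_2 * g_2 = 6.47 * 2.55 = 16.4985
lambda_3 * g_3 = 4.44 * 1.64 = 7.2816
lambda_4 * g_4 = 0.82 * 4.58 = 3.7556
Total violation = 1.9227 + 16.4985 + 7.2816 + 3.7556 = 29.4584


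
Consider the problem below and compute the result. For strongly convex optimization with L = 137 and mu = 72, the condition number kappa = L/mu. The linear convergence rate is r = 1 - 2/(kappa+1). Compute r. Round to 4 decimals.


Step 1: Compute the condition number.
kappa = L/mu = 137/72 = 1.9028
Step 2: Compute the convergence rate.
r = 1 - 2/(kappa + 1) = 1 - 2*mu/(L + mu) = (L - mu)/(L + mu) = 65/209 = 0.311


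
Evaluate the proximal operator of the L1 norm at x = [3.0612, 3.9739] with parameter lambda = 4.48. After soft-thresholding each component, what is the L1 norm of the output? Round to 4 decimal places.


Soft-thresholding with lambda = 4.48:
prox(3.0612) = sign(3.0612)*max(|3.0612| - 4.48, 0) = 0.0
prox(3.9739) = sign(3.9739)*max(|3.9739| - 4.48, 0) = 0.0
prox(x) = [0.0, 0.0]
||prox(x)||_1 = 0.0 + 0.0 = 0.0


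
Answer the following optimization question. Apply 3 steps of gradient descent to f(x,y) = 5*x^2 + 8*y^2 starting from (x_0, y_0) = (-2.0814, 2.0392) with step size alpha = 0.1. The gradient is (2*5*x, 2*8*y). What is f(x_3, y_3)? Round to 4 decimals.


Gradient descent on f(x,y) = 5*x^2 + 8*y^2.
Starting point: (-2.0814, 2.0392), alpha = 0.1
Step 1: grad_x = 2*5*-2.0814 = -20.814, grad_y = 2*8*2.0392 = 32.6272
  x_1 = -2.0814 - 0.1*-20.814 = 0.0
  y_1 = 2.0392 - 0.1*32.6272 = -1.2235
Step 2: grad_x = 2*5*0.0 = 0.0, grad_y = 2*8*-1.2235 = -19.5763
  x_2 = 0.0 - 0.1*0.0 = 0.0
  y_2 = -1.2235 - 0.1*-19.5763 = 0.7341
Step 3: grad_x = 2*5*0.0 = 0.0, grad_y = 2*8*0.7341 = 11.7458
  x_3 = 0.0 - 0.1*0.0 = 0.0
  y_3 = 0.7341 - 0.1*11.7458 = -0.4405
f(0.0, -0.4405) = 5*0.0^2 + 8*(-0.4405)^2 = 1.5521


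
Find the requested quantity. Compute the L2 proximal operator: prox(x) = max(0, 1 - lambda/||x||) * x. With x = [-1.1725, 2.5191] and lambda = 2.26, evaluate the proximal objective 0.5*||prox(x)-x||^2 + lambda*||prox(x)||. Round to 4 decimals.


Step 1: Compute ||x||.
||x|| = 2.7786
Step 2: Compute scaling factor.
scale = max(0, 1 - 2.26/2.7786) = 0.1866
Step 3: prox(x) = [-0.2188, 0.4702]
||prox(x)|| = 0.5186
Step 4: Proximal objective.
0.5*||prox-x||^2 = 2.5538
lambda*||prox|| = 1.172
Total = 3.7258


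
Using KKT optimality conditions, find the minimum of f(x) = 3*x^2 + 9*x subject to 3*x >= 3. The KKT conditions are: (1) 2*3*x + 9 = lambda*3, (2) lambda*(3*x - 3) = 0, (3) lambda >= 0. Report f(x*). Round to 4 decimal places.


Step 1: Try lambda = 0 (constraint inactive).
x_unc = -9/(2*3) = -1.5
Check: 3*-1.5 = -4.5 < 3 -- violated!
Step 2: Constraint must be active: 3*x = 3
x* = 3/3 = 1.0
lambda = (2*3*1.0 + 9)/3 = 5.0
Step 3: Compute optimal value.
f(x*) = 3*1.0^2 + 9*1.0 = 12.0


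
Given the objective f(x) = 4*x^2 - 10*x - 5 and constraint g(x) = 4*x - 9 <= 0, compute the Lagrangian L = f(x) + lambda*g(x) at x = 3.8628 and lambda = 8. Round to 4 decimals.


Step 1: Evaluate f(x).
f(3.8628) = 4*3.8628^2 - 10*3.8628 - 5 = 16.0569
Step 2: Evaluate g(x).
g(3.8628) = 4*3.8628 - 9 = 6.4512
Step 3: Compute Lagrangian.
L = 16.0569 + 8*6.4512 = 67.6665


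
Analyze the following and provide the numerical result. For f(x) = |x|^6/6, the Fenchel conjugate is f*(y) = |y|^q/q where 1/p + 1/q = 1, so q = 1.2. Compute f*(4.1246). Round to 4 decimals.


The conjugate exponent q satisfies 1/p + 1/q = 1.
p = 6, so q = 6/(6 - 1) = 1.2
|y|^q = 4.1246^1.2 = 5.4759
f*(4.1246) = 5.4759 / 1.2 = 4.5633


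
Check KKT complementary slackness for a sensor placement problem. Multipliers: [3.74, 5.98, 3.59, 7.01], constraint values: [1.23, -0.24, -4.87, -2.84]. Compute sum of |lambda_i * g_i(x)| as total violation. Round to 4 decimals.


KKT complementary slackness check:
lambda_1 * g_1 = 3.74 * 1.23 = 4.6002
lambda_2 * g_2 = 5.98 * -0.24 = -1.4352
lambda_3 * g_3 = 3.59 * -4.87 = -17.4833
lambda_4 * g_4 = 7.01 * -2.84 = -19.9084
Total violation = 4.6002 + 1.4352 + 17.4833 + 19.9084 = 43.4271


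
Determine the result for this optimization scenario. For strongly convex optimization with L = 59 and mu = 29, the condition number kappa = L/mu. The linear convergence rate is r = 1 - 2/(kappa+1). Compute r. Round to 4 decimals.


Step 1: Compute the condition number.
kappa = L/mu = 59/29 = 2.0345
Step 2: Compute the convergence rate.
r = 1 - 2/(kappa + 1) = 1 - 2*mu/(L + mu) = (L - mu)/(L + mu) = 30/88 = 0.3409


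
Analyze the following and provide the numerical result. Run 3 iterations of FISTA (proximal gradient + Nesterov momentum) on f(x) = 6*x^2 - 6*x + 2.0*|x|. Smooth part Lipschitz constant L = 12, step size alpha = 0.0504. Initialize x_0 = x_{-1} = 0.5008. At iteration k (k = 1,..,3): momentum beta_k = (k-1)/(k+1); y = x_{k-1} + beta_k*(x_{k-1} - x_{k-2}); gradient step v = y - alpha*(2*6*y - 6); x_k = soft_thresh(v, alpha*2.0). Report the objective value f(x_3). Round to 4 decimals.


FISTA on f(x) = 6*x^2 - 6*x + 2.0*|x|
L = 12, alpha = 0.0504
Iteration 1: beta = 0.0, y = 0.5008 + 0.0*(0.5008 - 0.5008) = 0.5008
  grad(y) = 0.0096, v = y - alpha*grad = 0.5003
  prox(v) = soft_thresh(0.5003, 0.1008) = 0.3995
Iteration 2: beta = 0.3333, y = 0.3995 + 0.3333*(0.3995 - 0.5008) = 0.3658
  grad(y) = -1.6109, v = y - alpha*grad = 0.4469
  prox(v) = soft_thresh(0.4469, 0.1008) = 0.3461
Iteration 3: beta = 0.5, y = 0.3461 + 0.5*(0.3461 - 0.3995) = 0.3195
  grad(y) = -2.1665, v = y - alpha*grad = 0.4287
  prox(v) = soft_thresh(0.4287, 0.1008) = 0.3279
f(x_3) = 6*0.3279^2 - 6*0.3279 + 2.0*|0.3279| = -0.6665


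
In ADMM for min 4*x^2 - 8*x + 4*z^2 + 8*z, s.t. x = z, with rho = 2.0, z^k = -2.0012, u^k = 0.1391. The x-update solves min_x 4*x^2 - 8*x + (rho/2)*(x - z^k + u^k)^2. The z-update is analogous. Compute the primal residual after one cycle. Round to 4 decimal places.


ADMM iteration with rho = 2.0, z^k = -2.0012, u^k = 0.1391
Step 1: x-update.
Minimize 4*x^2 - 8*x + (2.0/2)*(x + 2.0012 + 0.1391)^2
FOC: (2*4 + 2.0)*x = 8 + 2.0*(-2.0012 - 0.1391)
x^{k+1} = 0.3719
Step 2: z-update.
Minimize 4*z^2 + 8*z + (2.0/2)*(0.3719 - z + 0.1391)^2
FOC: (2*4 + 2.0)*z = -8 + 2.0*(0.3719 + 0.1391)
z^{k+1} = -0.6978
Step 3: u-update.
u^{k+1} = 0.1391 + 0.3719 + 0.6978 = 1.2088
Step 4: Primal residual = |0.3719 + 0.6978| = 1.0697


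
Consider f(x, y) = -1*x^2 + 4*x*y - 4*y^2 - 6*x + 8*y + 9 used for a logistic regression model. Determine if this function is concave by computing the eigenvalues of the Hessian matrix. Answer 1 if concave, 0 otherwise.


The Hessian of f(x,y) = -1*x^2 + 4*x*y - 4*y^2 - 6*x + 8*y + 9 is:
H = [[-2, 4], [4, -8]]
Trace = -2 - 8 = -10
Determinant = -2*-8 - (4)^2 = 0
Discriminant = (-10)^2 - 4*0 = 100.0
Eigenvalues: lambda_1 = -10.0, lambda_2 = 0.0
The function is concave.

1


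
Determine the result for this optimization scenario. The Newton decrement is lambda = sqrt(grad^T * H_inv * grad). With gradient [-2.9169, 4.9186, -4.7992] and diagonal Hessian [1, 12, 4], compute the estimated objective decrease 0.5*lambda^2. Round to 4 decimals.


Step 1: H is diagonal, so H^(-1) * g = [-2.9169, 0.4099, -1.1998].
Step 2: g^T H^(-1) g = sum_i g_i^2 / H_ii
  = (-2.9169)^2/1 + (4.9186)^2/12 + (-4.7992)^2/4
  = 8.5083 + 2.0161 + 5.7581 = 16.2824
Step 3: Objective decrease = 0.5 * g^T H^(-1) g = 8.1412


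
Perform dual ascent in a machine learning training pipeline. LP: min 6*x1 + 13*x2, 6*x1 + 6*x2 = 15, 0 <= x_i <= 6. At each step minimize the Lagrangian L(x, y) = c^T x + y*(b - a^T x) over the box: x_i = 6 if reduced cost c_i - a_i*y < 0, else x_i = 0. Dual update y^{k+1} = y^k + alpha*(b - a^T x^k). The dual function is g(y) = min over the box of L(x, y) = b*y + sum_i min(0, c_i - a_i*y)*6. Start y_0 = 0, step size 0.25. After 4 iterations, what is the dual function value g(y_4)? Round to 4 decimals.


Dual ascent for LP: min 6*x1 + 13*x2, 6*x1 + 6*x2 = 15, 0 <= x_i <= 6
Step 1: y^k = 0.0, reduced costs: (6.0, 13.0)
  x^k = (0.0, 0.0), subgradient = b - a^T x = 15.0
  y^{k+1} = 0.0 + 0.25*15.0 = 3.75
Step 2: y^k = 3.75, reduced costs: (-16.5, -9.5)
  x^k = (6.0, 6.0), subgradient = b - a^T x = -57.0
  y^{k+1} = 3.75 + 0.25*-57.0 = -10.5
Step 3: y^k = -10.5, reduced costs: (69.0, 76.0)
  x^k = (0.0, 0.0), subgradient = b - a^T x = 15.0
  y^{k+1} = -10.5 + 0.25*15.0 = -6.75
Step 4: y^k = -6.75, reduced costs: (46.5, 53.5)
  x^k = (0.0, 0.0), subgradient = b - a^T x = 15.0
  y^{k+1} = -6.75 + 0.25*15.0 = -3.0
Dual objective at y_4 = -3.0: reduced costs (24.0, 31.0), box minimizer x = (0.0, 0.0)
g(y_4) = b*y + (c1 - a1*y)*x1 + (c2 - a2*y)*x2 = 15*(-3.0) + 24.0*0.0 + 31.0*0.0 = -45.0 + 0.0 + 0.0 = -45.0


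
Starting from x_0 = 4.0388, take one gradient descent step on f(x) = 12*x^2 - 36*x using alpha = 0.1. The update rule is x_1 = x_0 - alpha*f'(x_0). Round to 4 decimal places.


We compute the gradient at x_0 and apply the update.
f'(x) = 24*x - 36
f'(4.0388) = 24*4.0388 - 36 = 60.9312
x_1 = 4.0388 - 0.1*60.9312 = -2.0543


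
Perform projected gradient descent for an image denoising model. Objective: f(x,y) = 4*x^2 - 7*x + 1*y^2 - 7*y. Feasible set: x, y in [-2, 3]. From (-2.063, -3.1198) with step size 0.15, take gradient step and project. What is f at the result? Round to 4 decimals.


Step 1: Compute gradient at (-2.063, -3.1198).
grad_x = 2*4*-2.063 - 7 = -23.504
grad_y = 2*1*-3.1198 - 7 = -13.2396
Step 2: Gradient step.
x_raw = -2.063 - 0.15*-23.504 = 1.4626
y_raw = -3.1198 - 0.15*-13.2396 = -1.1339
Step 3: Project onto [-2, 3].
x_proj = clip(1.4626) = 1.4626
y_proj = clip(-1.1339) = -1.1339
Step 4: Evaluate f.
f(1.4626, -1.1339) = 7.5413


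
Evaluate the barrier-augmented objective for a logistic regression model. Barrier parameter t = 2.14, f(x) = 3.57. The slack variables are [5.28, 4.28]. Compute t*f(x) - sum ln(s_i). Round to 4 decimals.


Step 1: Compute log-barrier.
ln values: [1.6639, 1.454]
phi = -(1.6639 + 1.454) = -3.1179
Step 2: Compute augmented objective.
t*f(x) = 2.14*3.57 = 7.6398
Total = 7.6398 - 3.1179 = 4.5219


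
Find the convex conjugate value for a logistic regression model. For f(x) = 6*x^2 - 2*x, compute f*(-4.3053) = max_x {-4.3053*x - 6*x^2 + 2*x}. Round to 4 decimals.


f*(y) = sup_x {y*x - a*x^2 - b*x} = sup_x {(y-b)*x - a*x^2}
FOC: (y - b) - 2a*x = 0 => x* = (y - b)/(2a)
x* = (-4.3053 + 2)/(2*6) = -0.1921
f*(-4.3053) = (y-b)^2/(4a) = (-4.3053 + 2)^2/(4*6)
= 5.3144/24 = 0.2214


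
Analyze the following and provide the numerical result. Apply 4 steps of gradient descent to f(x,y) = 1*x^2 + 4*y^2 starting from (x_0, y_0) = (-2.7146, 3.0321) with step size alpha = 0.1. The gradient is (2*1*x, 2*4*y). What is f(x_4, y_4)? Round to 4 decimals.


Gradient descent on f(x,y) = 1*x^2 + 4*y^2.
Starting point: (-2.7146, 3.0321), alpha = 0.1
Step 1: grad_x = 2*1*-2.7146 = -5.4292, grad_y = 2*4*3.0321 = 24.2568
  x_1 = -2.7146 - 0.1*-5.4292 = -2.1717
  y_1 = 3.0321 - 0.1*24.2568 = 0.6064
Step 2: grad_x = 2*1*-2.1717 = -4.3434, grad_y = 2*4*0.6064 = 4.8514
  x_2 = -2.1717 - 0.1*-4.3434 = -1.7373
  y_2 = 0.6064 - 0.1*4.8514 = 0.1213
Step 3: grad_x = 2*1*-1.7373 = -3.4747, grad_y = 2*4*0.1213 = 0.9703
  x_3 = -1.7373 - 0.1*-3.4747 = -1.3899
  y_3 = 0.1213 - 0.1*0.9703 = 0.0243
Step 4: grad_x = 2*1*-1.3899 = -2.7798, grad_y = 2*4*0.0243 = 0.1941
  x_4 = -1.3899 - 0.1*-2.7798 = -1.1119
  y_4 = 0.0243 - 0.1*0.1941 = 0.0049
f(-1.1119, 0.0049) = 1*(-1.1119)^2 + 4*0.0049^2 = 1.2364


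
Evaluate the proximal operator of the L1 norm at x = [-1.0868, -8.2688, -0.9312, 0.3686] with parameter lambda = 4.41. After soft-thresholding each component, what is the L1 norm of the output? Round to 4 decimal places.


Soft-thresholding with lambda = 4.41:
prox(-1.0868) = sign(-1.0868)*max(|-1.0868| - 4.41, 0) = 0.0
prox(-8.2688) = sign(-8.2688)*max(|-8.2688| - 4.41, 0) = -3.8588
prox(-0.9312) = sign(-0.9312)*max(|-0.9312| - 4.41, 0) = 0.0
prox(0.3686) = sign(0.3686)*max(|0.3686| - 4.41, 0) = 0.0
prox(x) = [0.0, -3.8588, 0.0, 0.0]
||prox(x)||_1 = 0.0 + 3.8588 + 0.0 + 0.0 = 3.8588
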